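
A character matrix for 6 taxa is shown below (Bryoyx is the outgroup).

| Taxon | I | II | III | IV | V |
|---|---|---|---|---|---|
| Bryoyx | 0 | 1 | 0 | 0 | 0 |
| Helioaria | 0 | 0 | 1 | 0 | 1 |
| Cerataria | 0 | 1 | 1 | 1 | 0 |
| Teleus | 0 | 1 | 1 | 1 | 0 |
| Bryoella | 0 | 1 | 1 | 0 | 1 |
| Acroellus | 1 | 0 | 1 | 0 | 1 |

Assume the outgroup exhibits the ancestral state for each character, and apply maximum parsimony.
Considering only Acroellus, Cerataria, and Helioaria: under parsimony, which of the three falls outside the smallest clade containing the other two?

Character polarity is set by the outgroup: the derived state is whichever differs from the outgroup's state, so for II the derived state is '0', and for the remaining characters it is '1'.
I (derived state '1') is unique to Acroellus (autapomorphy; uninformative for grouping).
Only Acroellus and Helioaria show the derived state '0' for II, supporting them as a clade.
III (derived state '1') is shared by all ingroup taxa — unites the whole ingroup.
IV (derived state '1') is shared by Cerataria and Teleus — a synapomorphy uniting that clade.
V: derived state '1' in Acroellus, Bryoella, and Helioaria only — synapomorphy for {Acroellus, Bryoella, Helioaria}.
Most parsimonious ingroup topology: (((Helioaria,Acroellus),Bryoella),(Cerataria,Teleus)).
Acroellus and Helioaria share a more recent common ancestor with each other than either does with Cerataria, so Cerataria is the least closely related of the three.

Cerataria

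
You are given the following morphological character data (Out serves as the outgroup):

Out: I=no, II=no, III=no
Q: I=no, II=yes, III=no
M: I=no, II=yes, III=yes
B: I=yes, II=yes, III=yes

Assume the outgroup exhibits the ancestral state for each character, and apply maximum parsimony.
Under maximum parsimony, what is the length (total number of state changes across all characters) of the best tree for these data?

3

The outgroup has state 'no' for every character, so 'yes' is the derived state throughout.
I: derived state 'yes' in B only — an autapomorphy, so it tells us nothing about relationships among taxa.
All ingroup taxa share the derived state 'yes' for II; it defines the ingroup but does not resolve relationships within it.
III: derived state 'yes' in B and M only — synapomorphy for {B, M}.
Most parsimonious ingroup topology: (Q,(M,B)).
Changes per character on this tree: I: 1; II: 1; III: 1.
Total = 3.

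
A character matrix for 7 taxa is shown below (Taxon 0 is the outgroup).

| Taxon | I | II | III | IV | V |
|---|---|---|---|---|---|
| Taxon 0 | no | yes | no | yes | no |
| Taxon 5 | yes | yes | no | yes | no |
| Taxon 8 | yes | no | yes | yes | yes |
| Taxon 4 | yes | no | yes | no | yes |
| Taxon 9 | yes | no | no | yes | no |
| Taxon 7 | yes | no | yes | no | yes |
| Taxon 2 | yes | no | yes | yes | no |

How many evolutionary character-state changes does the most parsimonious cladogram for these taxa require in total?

Character polarity is set by the outgroup: the derived state is whichever differs from the outgroup's state, so for II, IV the derived state is 'no', and for the remaining characters it is 'yes'.
I (derived state 'yes') is shared by all ingroup taxa — unites the whole ingroup.
Only Taxon 2, Taxon 4, Taxon 7, Taxon 8, and Taxon 9 show the derived state 'no' for II, supporting them as a clade.
III (derived state 'yes') is shared by Taxon 2, Taxon 4, Taxon 7, and Taxon 8 — a synapomorphy uniting that clade.
IV: derived state 'no' in Taxon 4 and Taxon 7 only — synapomorphy for {Taxon 4, Taxon 7}.
Only Taxon 4, Taxon 7, and Taxon 8 show the derived state 'yes' for V, supporting them as a clade.
Most parsimonious ingroup topology: (Taxon 5,(((Taxon 8,(Taxon 4,Taxon 7)),Taxon 2),Taxon 9)).
Changes per character on this tree: I: 1; II: 1; III: 1; IV: 1; V: 1.
Total = 5.

5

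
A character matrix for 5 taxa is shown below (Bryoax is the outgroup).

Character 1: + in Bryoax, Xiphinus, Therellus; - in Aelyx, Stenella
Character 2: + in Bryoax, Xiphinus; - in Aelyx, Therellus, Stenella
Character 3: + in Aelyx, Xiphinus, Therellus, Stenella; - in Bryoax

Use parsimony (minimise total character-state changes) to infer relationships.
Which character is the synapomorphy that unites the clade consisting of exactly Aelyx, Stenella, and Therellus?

Character polarity is set by the outgroup: the derived state is whichever differs from the outgroup's state, so for Character 1, Character 2 the derived state is '-', and for the remaining characters it is '+'.
Character 1 (derived state '-') is shared by Aelyx and Stenella — a synapomorphy uniting that clade.
Character 2: derived state '-' in Aelyx, Stenella, and Therellus only — synapomorphy for {Aelyx, Stenella, Therellus}.
All ingroup taxa share the derived state '+' for Character 3; it defines the ingroup but does not resolve relationships within it.
Most parsimonious ingroup topology: (((Stenella,Aelyx),Therellus),Xiphinus).
The clade {Aelyx, Stenella, Therellus} is supported by Character 2: its derived state '-' occurs in exactly those taxa and in no other taxon (including the outgroup).

Character 2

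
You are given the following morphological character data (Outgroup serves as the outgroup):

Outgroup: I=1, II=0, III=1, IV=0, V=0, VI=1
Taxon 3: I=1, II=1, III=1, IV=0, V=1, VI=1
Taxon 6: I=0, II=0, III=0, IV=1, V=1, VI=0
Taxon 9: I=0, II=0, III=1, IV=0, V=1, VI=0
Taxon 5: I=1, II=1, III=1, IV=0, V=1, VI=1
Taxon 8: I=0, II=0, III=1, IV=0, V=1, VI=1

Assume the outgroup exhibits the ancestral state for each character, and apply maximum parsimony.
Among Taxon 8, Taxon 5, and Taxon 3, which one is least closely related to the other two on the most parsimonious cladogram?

Character polarity is set by the outgroup: the derived state is whichever differs from the outgroup's state, so for I, III, VI the derived state is '0', and for the remaining characters it is '1'.
Only Taxon 6, Taxon 8, and Taxon 9 show the derived state '0' for I, supporting them as a clade.
Only Taxon 3 and Taxon 5 show the derived state '1' for II, supporting them as a clade.
III (derived state '0') is unique to Taxon 6 (autapomorphy; uninformative for grouping).
IV: derived state '1' in Taxon 6 only — an autapomorphy, so it tells us nothing about relationships among taxa.
V (derived state '1') is shared by all ingroup taxa — unites the whole ingroup.
VI (derived state '0') is shared by Taxon 6 and Taxon 9 — a synapomorphy uniting that clade.
Most parsimonious ingroup topology: ((Taxon 3,Taxon 5),((Taxon 6,Taxon 9),Taxon 8)).
Taxon 3 and Taxon 5 share a more recent common ancestor with each other than either does with Taxon 8, so Taxon 8 is the least closely related of the three.

Taxon 8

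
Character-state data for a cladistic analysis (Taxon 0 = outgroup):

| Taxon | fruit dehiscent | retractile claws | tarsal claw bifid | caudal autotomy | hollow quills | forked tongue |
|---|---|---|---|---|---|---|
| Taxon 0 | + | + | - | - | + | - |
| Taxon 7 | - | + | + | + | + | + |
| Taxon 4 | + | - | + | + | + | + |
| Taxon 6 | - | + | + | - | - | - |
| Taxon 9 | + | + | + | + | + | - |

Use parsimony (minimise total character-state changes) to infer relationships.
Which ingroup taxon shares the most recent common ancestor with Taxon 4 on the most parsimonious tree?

Character polarity is set by the outgroup: the derived state is whichever differs from the outgroup's state, so for fruit dehiscent, retractile claws, hollow quills the derived state is '-', and for the remaining characters it is '+'.
fruit dehiscent (state '-') occurs in Taxon 6 and Taxon 7 but conflicts with the nesting implied by the other characters — most parsimoniously interpreted as homoplasy.
retractile claws: derived state '-' in Taxon 4 only — an autapomorphy, so it tells us nothing about relationships among taxa.
tarsal claw bifid (derived state '+') is shared by all ingroup taxa — unites the whole ingroup.
caudal autotomy: derived state '+' in Taxon 4, Taxon 7, and Taxon 9 only — synapomorphy for {Taxon 4, Taxon 7, Taxon 9}.
hollow quills: derived state '-' in Taxon 6 only — an autapomorphy, so it tells us nothing about relationships among taxa.
Only Taxon 4 and Taxon 7 show the derived state '+' for forked tongue, supporting them as a clade.
Most parsimonious ingroup topology: (((Taxon 7,Taxon 4),Taxon 9),Taxon 6).
Taxon 4 and Taxon 7 form a cherry on this tree, so they are sister taxa.

Taxon 7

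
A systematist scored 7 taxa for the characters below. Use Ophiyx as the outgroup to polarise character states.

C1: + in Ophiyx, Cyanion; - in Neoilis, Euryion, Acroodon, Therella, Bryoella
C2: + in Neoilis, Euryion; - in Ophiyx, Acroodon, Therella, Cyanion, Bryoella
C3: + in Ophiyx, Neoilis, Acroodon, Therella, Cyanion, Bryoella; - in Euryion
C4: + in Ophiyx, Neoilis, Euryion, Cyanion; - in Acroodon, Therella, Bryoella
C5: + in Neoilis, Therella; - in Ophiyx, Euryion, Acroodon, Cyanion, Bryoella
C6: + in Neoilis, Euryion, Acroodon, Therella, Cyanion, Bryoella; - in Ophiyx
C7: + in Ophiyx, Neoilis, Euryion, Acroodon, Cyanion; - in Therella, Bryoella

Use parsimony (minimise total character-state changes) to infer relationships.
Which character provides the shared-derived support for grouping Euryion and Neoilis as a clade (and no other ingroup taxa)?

C2

Character polarity is set by the outgroup: the derived state is whichever differs from the outgroup's state, so for C1, C3, C4, C7 the derived state is '-', and for the remaining characters it is '+'.
C1: derived state '-' in Acroodon, Bryoella, Euryion, Neoilis, and Therella only — synapomorphy for {Acroodon, Bryoella, Euryion, Neoilis, Therella}.
Only Euryion and Neoilis show the derived state '+' for C2, supporting them as a clade.
C3 (derived state '-') is unique to Euryion (autapomorphy; uninformative for grouping).
Only Acroodon, Bryoella, and Therella show the derived state '-' for C4, supporting them as a clade.
C5 (state '+') occurs in Neoilis and Therella but conflicts with the nesting implied by the other characters — most parsimoniously interpreted as homoplasy.
All ingroup taxa share the derived state '+' for C6; it defines the ingroup but does not resolve relationships within it.
C7 (derived state '-') is shared by Bryoella and Therella — a synapomorphy uniting that clade.
Most parsimonious ingroup topology: (((Neoilis,Euryion),(Acroodon,(Therella,Bryoella))),Cyanion).
The clade {Euryion, Neoilis} is supported by C2: its derived state '+' occurs in exactly those taxa and in no other taxon (including the outgroup).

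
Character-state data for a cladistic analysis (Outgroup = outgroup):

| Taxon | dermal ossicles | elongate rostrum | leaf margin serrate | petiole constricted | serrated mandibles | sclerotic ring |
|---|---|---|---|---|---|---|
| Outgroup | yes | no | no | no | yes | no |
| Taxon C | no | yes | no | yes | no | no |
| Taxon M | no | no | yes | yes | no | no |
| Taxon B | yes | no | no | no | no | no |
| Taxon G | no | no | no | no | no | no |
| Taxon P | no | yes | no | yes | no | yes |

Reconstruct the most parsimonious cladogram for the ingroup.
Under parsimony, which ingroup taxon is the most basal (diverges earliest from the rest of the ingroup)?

Taxon B

Character polarity is set by the outgroup: the derived state is whichever differs from the outgroup's state, so for dermal ossicles, serrated mandibles the derived state is 'no', and for the remaining characters it is 'yes'.
Only Taxon C, Taxon G, Taxon M, and Taxon P show the derived state 'no' for dermal ossicles, supporting them as a clade.
elongate rostrum (derived state 'yes') is shared by Taxon C and Taxon P — a synapomorphy uniting that clade.
leaf margin serrate (derived state 'yes') is unique to Taxon M (autapomorphy; uninformative for grouping).
petiole constricted: derived state 'yes' in Taxon C, Taxon M, and Taxon P only — synapomorphy for {Taxon C, Taxon M, Taxon P}.
All ingroup taxa share the derived state 'no' for serrated mandibles; it defines the ingroup but does not resolve relationships within it.
sclerotic ring: derived state 'yes' in Taxon P only — an autapomorphy, so it tells us nothing about relationships among taxa.
Most parsimonious ingroup topology: (Taxon B,(((Taxon C,Taxon P),Taxon M),Taxon G)).
Taxon B is sister to the clade containing all other ingroup taxa, so it is the earliest-diverging (most basal) ingroup lineage.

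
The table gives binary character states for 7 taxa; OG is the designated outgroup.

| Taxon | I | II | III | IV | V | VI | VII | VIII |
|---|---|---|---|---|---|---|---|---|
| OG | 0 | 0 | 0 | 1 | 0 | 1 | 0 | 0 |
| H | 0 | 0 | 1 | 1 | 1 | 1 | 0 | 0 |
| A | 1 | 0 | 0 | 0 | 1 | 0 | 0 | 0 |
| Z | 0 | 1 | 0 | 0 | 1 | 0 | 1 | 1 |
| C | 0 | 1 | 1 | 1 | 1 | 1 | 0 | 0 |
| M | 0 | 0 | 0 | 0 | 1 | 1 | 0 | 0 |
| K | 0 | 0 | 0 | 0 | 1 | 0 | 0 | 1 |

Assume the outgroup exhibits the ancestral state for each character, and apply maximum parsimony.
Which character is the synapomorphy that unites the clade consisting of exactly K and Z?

Character polarity is set by the outgroup: the derived state is whichever differs from the outgroup's state, so for IV, VI the derived state is '0', and for the remaining characters it is '1'.
I (derived state '1') is unique to A (autapomorphy; uninformative for grouping).
II (state '1') occurs in C and Z but conflicts with the nesting implied by the other characters — most parsimoniously interpreted as homoplasy.
III (derived state '1') is shared by C and H — a synapomorphy uniting that clade.
IV (derived state '0') is shared by A, K, M, and Z — a synapomorphy uniting that clade.
All ingroup taxa share the derived state '1' for V; it defines the ingroup but does not resolve relationships within it.
Only A, K, and Z show the derived state '0' for VI, supporting them as a clade.
VII (derived state '1') is unique to Z (autapomorphy; uninformative for grouping).
Only K and Z show the derived state '1' for VIII, supporting them as a clade.
Most parsimonious ingroup topology: ((H,C),((A,(Z,K)),M)).
The clade {K, Z} is supported by VIII: its derived state '1' occurs in exactly those taxa and in no other taxon (including the outgroup).

VIII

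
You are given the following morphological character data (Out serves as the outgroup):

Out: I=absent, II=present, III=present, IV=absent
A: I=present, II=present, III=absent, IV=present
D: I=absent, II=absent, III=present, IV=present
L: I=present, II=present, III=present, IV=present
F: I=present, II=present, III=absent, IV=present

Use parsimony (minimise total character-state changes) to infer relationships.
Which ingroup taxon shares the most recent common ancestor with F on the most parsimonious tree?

Character polarity is set by the outgroup: the derived state is whichever differs from the outgroup's state, so for II, III the derived state is 'absent', and for the remaining characters it is 'present'.
I: derived state 'present' in A, F, and L only — synapomorphy for {A, F, L}.
II (derived state 'absent') is unique to D (autapomorphy; uninformative for grouping).
Only A and F show the derived state 'absent' for III, supporting them as a clade.
All ingroup taxa share the derived state 'present' for IV; it defines the ingroup but does not resolve relationships within it.
Most parsimonious ingroup topology: (((A,F),L),D).
F and A form a cherry on this tree, so they are sister taxa.

A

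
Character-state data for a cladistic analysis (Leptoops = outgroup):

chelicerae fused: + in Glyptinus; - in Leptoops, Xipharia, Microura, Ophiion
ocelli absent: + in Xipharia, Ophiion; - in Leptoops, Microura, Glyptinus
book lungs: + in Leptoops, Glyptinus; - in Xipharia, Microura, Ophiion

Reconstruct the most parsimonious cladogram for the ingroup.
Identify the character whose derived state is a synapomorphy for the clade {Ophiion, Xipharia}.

ocelli absent

Character polarity is set by the outgroup: the derived state is whichever differs from the outgroup's state, so for book lungs the derived state is '-', and for the remaining characters it is '+'.
chelicerae fused (derived state '+') is unique to Glyptinus (autapomorphy; uninformative for grouping).
ocelli absent: derived state '+' in Ophiion and Xipharia only — synapomorphy for {Ophiion, Xipharia}.
book lungs: derived state '-' in Microura, Ophiion, and Xipharia only — synapomorphy for {Microura, Ophiion, Xipharia}.
Most parsimonious ingroup topology: (((Xipharia,Ophiion),Microura),Glyptinus).
The clade {Ophiion, Xipharia} is supported by ocelli absent: its derived state '+' occurs in exactly those taxa and in no other taxon (including the outgroup).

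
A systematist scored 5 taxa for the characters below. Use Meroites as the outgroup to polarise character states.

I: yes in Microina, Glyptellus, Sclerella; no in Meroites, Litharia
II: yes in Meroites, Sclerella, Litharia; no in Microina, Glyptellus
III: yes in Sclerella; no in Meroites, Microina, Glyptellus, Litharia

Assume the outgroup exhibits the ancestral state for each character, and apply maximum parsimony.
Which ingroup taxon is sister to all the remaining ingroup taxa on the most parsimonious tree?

Character polarity is set by the outgroup: the derived state is whichever differs from the outgroup's state, so for II the derived state is 'no', and for the remaining characters it is 'yes'.
Only Glyptellus, Microina, and Sclerella show the derived state 'yes' for I, supporting them as a clade.
Only Glyptellus and Microina show the derived state 'no' for II, supporting them as a clade.
III (derived state 'yes') is unique to Sclerella (autapomorphy; uninformative for grouping).
Most parsimonious ingroup topology: (((Microina,Glyptellus),Sclerella),Litharia).
Litharia is sister to the clade containing all other ingroup taxa, so it is the earliest-diverging (most basal) ingroup lineage.

Litharia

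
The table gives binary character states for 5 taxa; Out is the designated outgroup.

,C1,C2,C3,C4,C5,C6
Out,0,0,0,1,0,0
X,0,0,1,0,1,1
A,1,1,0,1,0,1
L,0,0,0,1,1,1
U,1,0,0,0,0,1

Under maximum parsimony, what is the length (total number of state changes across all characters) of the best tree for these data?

Character polarity is set by the outgroup: the derived state is whichever differs from the outgroup's state, so for C4 the derived state is '0', and for the remaining characters it is '1'.
C1 (derived state '1') is shared by A and U — a synapomorphy uniting that clade.
C2 (derived state '1') is unique to A (autapomorphy; uninformative for grouping).
C3 (derived state '1') is unique to X (autapomorphy; uninformative for grouping).
C4 groups U and X, which is incompatible with the clades supported by the remaining characters; treating it as convergent (homoplasy) costs fewer steps than any alternative tree.
C5 (derived state '1') is shared by L and X — a synapomorphy uniting that clade.
C6 (derived state '1') is shared by all ingroup taxa — unites the whole ingroup.
Most parsimonious ingroup topology: ((X,L),(A,U)).
Changes per character on this tree: C1: 1; C2: 1; C3: 1; C4: 2; C5: 1; C6: 1.
Total = 7.

7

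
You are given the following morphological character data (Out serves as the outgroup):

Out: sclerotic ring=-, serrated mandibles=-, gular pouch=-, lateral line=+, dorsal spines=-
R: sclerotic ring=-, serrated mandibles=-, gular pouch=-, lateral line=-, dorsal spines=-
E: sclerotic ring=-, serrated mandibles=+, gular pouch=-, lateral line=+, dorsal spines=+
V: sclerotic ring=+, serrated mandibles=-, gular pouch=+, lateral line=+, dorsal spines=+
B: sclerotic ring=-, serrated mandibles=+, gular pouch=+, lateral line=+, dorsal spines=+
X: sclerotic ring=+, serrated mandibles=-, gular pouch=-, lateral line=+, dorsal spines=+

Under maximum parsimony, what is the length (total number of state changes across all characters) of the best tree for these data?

6

Character polarity is set by the outgroup: the derived state is whichever differs from the outgroup's state, so for lateral line the derived state is '-', and for the remaining characters it is '+'.
sclerotic ring: derived state '+' in V and X only — synapomorphy for {V, X}.
Only B and E show the derived state '+' for serrated mandibles, supporting them as a clade.
gular pouch groups B and V, which is incompatible with the clades supported by the remaining characters; treating it as convergent (homoplasy) costs fewer steps than any alternative tree.
lateral line (derived state '-') is unique to R (autapomorphy; uninformative for grouping).
dorsal spines (derived state '+') is shared by B, E, V, and X — a synapomorphy uniting that clade.
Most parsimonious ingroup topology: (R,((E,B),(V,X))).
Changes per character on this tree: sclerotic ring: 1; serrated mandibles: 1; gular pouch: 2; lateral line: 1; dorsal spines: 1.
Total = 6.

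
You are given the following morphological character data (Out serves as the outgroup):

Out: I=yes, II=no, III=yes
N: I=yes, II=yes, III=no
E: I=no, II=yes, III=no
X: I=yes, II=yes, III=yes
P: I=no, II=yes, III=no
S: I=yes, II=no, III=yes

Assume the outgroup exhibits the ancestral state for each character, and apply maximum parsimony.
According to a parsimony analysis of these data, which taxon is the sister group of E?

Character polarity is set by the outgroup: the derived state is whichever differs from the outgroup's state, so for I, III the derived state is 'no', and for the remaining characters it is 'yes'.
I: derived state 'no' in E and P only — synapomorphy for {E, P}.
II: derived state 'yes' in E, N, P, and X only — synapomorphy for {E, N, P, X}.
III: derived state 'no' in E, N, and P only — synapomorphy for {E, N, P}.
Most parsimonious ingroup topology: (((N,(E,P)),X),S).
E and P form a cherry on this tree, so they are sister taxa.

P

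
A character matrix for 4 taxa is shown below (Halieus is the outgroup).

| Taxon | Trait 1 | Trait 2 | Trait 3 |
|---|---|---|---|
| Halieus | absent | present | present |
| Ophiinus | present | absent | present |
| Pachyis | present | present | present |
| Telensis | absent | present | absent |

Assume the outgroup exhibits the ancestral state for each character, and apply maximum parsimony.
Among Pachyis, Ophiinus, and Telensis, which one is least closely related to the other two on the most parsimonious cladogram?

Telensis

Character polarity is set by the outgroup: the derived state is whichever differs from the outgroup's state, so for Trait 2, Trait 3 the derived state is 'absent', and for the remaining characters it is 'present'.
Only Ophiinus and Pachyis show the derived state 'present' for Trait 1, supporting them as a clade.
Trait 2: derived state 'absent' in Ophiinus only — an autapomorphy, so it tells us nothing about relationships among taxa.
Trait 3 (derived state 'absent') is unique to Telensis (autapomorphy; uninformative for grouping).
Most parsimonious ingroup topology: ((Ophiinus,Pachyis),Telensis).
Pachyis and Ophiinus share a more recent common ancestor with each other than either does with Telensis, so Telensis is the least closely related of the three.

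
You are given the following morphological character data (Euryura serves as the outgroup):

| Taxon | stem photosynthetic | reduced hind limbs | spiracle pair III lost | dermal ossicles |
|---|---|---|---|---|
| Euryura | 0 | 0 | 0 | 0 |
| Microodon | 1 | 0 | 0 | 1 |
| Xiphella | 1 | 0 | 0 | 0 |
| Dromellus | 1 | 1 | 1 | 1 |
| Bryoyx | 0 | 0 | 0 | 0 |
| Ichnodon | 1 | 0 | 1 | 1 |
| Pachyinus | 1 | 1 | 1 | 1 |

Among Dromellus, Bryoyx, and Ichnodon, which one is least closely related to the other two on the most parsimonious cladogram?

Bryoyx

The outgroup has state '0' for every character, so '1' is the derived state throughout.
Only Dromellus, Ichnodon, Microodon, Pachyinus, and Xiphella show the derived state '1' for stem photosynthetic, supporting them as a clade.
reduced hind limbs (derived state '1') is shared by Dromellus and Pachyinus — a synapomorphy uniting that clade.
Only Dromellus, Ichnodon, and Pachyinus show the derived state '1' for spiracle pair III lost, supporting them as a clade.
Only Dromellus, Ichnodon, Microodon, and Pachyinus show the derived state '1' for dermal ossicles, supporting them as a clade.
Most parsimonious ingroup topology: (((Microodon,((Dromellus,Pachyinus),Ichnodon)),Xiphella),Bryoyx).
Ichnodon and Dromellus share a more recent common ancestor with each other than either does with Bryoyx, so Bryoyx is the least closely related of the three.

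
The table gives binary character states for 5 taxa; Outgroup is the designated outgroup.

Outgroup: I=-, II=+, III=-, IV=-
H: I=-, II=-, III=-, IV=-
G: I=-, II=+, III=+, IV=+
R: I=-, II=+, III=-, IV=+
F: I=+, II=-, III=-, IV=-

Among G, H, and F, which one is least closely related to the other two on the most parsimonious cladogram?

Character polarity is set by the outgroup: the derived state is whichever differs from the outgroup's state, so for II the derived state is '-', and for the remaining characters it is '+'.
I (derived state '+') is unique to F (autapomorphy; uninformative for grouping).
II (derived state '-') is shared by F and H — a synapomorphy uniting that clade.
III (derived state '+') is unique to G (autapomorphy; uninformative for grouping).
IV: derived state '+' in G and R only — synapomorphy for {G, R}.
Most parsimonious ingroup topology: ((H,F),(G,R)).
H and F share a more recent common ancestor with each other than either does with G, so G is the least closely related of the three.

G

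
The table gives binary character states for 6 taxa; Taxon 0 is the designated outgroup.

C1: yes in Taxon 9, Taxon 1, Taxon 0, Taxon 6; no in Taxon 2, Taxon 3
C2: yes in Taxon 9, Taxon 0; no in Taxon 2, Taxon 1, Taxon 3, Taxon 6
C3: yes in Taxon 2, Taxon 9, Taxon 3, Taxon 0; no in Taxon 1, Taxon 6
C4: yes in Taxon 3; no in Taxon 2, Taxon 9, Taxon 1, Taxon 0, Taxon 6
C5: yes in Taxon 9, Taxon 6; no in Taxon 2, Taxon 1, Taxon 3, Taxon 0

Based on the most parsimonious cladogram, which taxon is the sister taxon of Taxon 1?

Taxon 6

Character polarity is set by the outgroup: the derived state is whichever differs from the outgroup's state, so for C1, C2, C3 the derived state is 'no', and for the remaining characters it is 'yes'.
Only Taxon 2 and Taxon 3 show the derived state 'no' for C1, supporting them as a clade.
C2: derived state 'no' in Taxon 1, Taxon 2, Taxon 3, and Taxon 6 only — synapomorphy for {Taxon 1, Taxon 2, Taxon 3, Taxon 6}.
C3: derived state 'no' in Taxon 1 and Taxon 6 only — synapomorphy for {Taxon 1, Taxon 6}.
C4 (derived state 'yes') is unique to Taxon 3 (autapomorphy; uninformative for grouping).
C5 groups Taxon 6 and Taxon 9, which is incompatible with the clades supported by the remaining characters; treating it as convergent (homoplasy) costs fewer steps than any alternative tree.
Most parsimonious ingroup topology: (((Taxon 2,Taxon 3),(Taxon 6,Taxon 1)),Taxon 9).
Taxon 1 and Taxon 6 form a cherry on this tree, so they are sister taxa.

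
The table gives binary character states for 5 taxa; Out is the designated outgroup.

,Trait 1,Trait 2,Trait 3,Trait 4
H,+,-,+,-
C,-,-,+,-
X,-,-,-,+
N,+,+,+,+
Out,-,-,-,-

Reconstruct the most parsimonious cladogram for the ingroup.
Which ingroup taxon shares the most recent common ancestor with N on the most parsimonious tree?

H

The outgroup has state '-' for every character, so '+' is the derived state throughout.
Only H and N show the derived state '+' for Trait 1, supporting them as a clade.
Trait 2 (derived state '+') is unique to N (autapomorphy; uninformative for grouping).
Trait 3 (derived state '+') is shared by C, H, and N — a synapomorphy uniting that clade.
Trait 4 groups N and X, which is incompatible with the clades supported by the remaining characters; treating it as convergent (homoplasy) costs fewer steps than any alternative tree.
Most parsimonious ingroup topology: ((C,(N,H)),X).
N and H form a cherry on this tree, so they are sister taxa.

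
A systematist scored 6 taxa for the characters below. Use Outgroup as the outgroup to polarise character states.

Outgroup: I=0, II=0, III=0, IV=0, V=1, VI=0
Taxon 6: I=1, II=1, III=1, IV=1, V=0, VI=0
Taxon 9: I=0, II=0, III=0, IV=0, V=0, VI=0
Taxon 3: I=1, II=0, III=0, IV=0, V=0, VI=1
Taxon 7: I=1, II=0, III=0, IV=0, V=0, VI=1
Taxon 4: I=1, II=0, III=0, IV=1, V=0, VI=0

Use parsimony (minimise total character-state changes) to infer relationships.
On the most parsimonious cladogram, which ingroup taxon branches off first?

Character polarity is set by the outgroup: the derived state is whichever differs from the outgroup's state, so for V the derived state is '0', and for the remaining characters it is '1'.
I: derived state '1' in Taxon 3, Taxon 4, Taxon 6, and Taxon 7 only — synapomorphy for {Taxon 3, Taxon 4, Taxon 6, Taxon 7}.
II: derived state '1' in Taxon 6 only — an autapomorphy, so it tells us nothing about relationships among taxa.
III: derived state '1' in Taxon 6 only — an autapomorphy, so it tells us nothing about relationships among taxa.
Only Taxon 4 and Taxon 6 show the derived state '1' for IV, supporting them as a clade.
All ingroup taxa share the derived state '0' for V; it defines the ingroup but does not resolve relationships within it.
Only Taxon 3 and Taxon 7 show the derived state '1' for VI, supporting them as a clade.
Most parsimonious ingroup topology: (((Taxon 6,Taxon 4),(Taxon 3,Taxon 7)),Taxon 9).
Taxon 9 is sister to the clade containing all other ingroup taxa, so it is the earliest-diverging (most basal) ingroup lineage.

Taxon 9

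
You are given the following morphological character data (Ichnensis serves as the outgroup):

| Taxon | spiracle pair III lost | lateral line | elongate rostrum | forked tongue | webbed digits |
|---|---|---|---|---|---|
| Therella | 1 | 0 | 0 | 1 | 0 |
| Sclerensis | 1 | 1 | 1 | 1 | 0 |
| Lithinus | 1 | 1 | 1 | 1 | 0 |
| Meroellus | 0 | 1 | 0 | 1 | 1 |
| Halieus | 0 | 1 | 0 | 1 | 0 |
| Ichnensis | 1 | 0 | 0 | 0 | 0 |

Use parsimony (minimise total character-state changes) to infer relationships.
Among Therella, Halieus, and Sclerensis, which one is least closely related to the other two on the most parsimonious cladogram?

Character polarity is set by the outgroup: the derived state is whichever differs from the outgroup's state, so for spiracle pair III lost the derived state is '0', and for the remaining characters it is '1'.
Only Halieus and Meroellus show the derived state '0' for spiracle pair III lost, supporting them as a clade.
lateral line (derived state '1') is shared by Halieus, Lithinus, Meroellus, and Sclerensis — a synapomorphy uniting that clade.
Only Lithinus and Sclerensis show the derived state '1' for elongate rostrum, supporting them as a clade.
forked tongue (derived state '1') is shared by all ingroup taxa — unites the whole ingroup.
webbed digits: derived state '1' in Meroellus only — an autapomorphy, so it tells us nothing about relationships among taxa.
Most parsimonious ingroup topology: (Therella,((Halieus,Meroellus),(Lithinus,Sclerensis))).
Halieus and Sclerensis share a more recent common ancestor with each other than either does with Therella, so Therella is the least closely related of the three.

Therella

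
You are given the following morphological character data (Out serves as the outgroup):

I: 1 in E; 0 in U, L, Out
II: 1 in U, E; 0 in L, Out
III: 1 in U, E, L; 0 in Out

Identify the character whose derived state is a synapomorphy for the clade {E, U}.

II

The outgroup has state '0' for every character, so '1' is the derived state throughout.
I: derived state '1' in E only — an autapomorphy, so it tells us nothing about relationships among taxa.
Only E and U show the derived state '1' for II, supporting them as a clade.
III (derived state '1') is shared by all ingroup taxa — unites the whole ingroup.
Most parsimonious ingroup topology: ((U,E),L).
The clade {E, U} is supported by II: its derived state '1' occurs in exactly those taxa and in no other taxon (including the outgroup).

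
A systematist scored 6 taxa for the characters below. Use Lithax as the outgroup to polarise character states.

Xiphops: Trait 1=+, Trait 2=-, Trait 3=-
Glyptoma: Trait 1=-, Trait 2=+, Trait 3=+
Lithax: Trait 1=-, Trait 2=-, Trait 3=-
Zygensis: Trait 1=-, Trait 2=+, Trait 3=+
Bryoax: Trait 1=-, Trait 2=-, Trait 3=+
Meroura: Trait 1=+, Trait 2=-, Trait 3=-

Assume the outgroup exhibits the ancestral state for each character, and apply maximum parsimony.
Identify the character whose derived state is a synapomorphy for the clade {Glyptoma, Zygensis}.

The outgroup has state '-' for every character, so '+' is the derived state throughout.
Trait 1 (derived state '+') is shared by Meroura and Xiphops — a synapomorphy uniting that clade.
Only Glyptoma and Zygensis show the derived state '+' for Trait 2, supporting them as a clade.
Trait 3 (derived state '+') is shared by Bryoax, Glyptoma, and Zygensis — a synapomorphy uniting that clade.
Most parsimonious ingroup topology: ((Bryoax,(Glyptoma,Zygensis)),(Meroura,Xiphops)).
The clade {Glyptoma, Zygensis} is supported by Trait 2: its derived state '+' occurs in exactly those taxa and in no other taxon (including the outgroup).

Trait 2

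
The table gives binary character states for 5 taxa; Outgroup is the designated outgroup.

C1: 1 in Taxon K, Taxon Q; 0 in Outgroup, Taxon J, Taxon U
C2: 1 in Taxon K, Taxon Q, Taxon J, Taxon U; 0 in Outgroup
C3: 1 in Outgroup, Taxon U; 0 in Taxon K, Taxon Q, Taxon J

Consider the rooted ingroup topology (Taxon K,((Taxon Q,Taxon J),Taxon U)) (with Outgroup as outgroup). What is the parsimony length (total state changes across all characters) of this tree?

Map each character onto (Taxon K,((Taxon Q,Taxon J),Taxon U)) (rooted by Outgroup) and count the minimum state changes it requires (Fitch parsimony):
C1: 2; C2: 1; C3: 2.
Total tree length = 5.

5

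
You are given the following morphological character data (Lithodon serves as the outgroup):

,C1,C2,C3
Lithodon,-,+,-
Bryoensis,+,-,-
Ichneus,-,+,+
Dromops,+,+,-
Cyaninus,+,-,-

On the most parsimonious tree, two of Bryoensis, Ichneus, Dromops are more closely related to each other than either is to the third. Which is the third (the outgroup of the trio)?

Ichneus

Character polarity is set by the outgroup: the derived state is whichever differs from the outgroup's state, so for C2 the derived state is '-', and for the remaining characters it is '+'.
C1 (derived state '+') is shared by Bryoensis, Cyaninus, and Dromops — a synapomorphy uniting that clade.
C2 (derived state '-') is shared by Bryoensis and Cyaninus — a synapomorphy uniting that clade.
C3 (derived state '+') is unique to Ichneus (autapomorphy; uninformative for grouping).
Most parsimonious ingroup topology: (((Bryoensis,Cyaninus),Dromops),Ichneus).
Dromops and Bryoensis share a more recent common ancestor with each other than either does with Ichneus, so Ichneus is the least closely related of the three.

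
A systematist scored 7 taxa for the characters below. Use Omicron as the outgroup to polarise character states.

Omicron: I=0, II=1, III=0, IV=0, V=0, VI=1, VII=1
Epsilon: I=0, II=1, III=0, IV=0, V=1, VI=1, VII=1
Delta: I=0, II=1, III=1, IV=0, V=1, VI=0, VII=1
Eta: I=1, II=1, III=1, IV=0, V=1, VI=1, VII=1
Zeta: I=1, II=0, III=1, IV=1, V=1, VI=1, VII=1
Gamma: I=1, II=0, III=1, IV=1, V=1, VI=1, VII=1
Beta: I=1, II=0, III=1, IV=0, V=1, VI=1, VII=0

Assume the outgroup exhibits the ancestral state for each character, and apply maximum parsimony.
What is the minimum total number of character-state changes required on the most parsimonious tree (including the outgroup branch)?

7

Character polarity is set by the outgroup: the derived state is whichever differs from the outgroup's state, so for II, VI, VII the derived state is '0', and for the remaining characters it is '1'.
I: derived state '1' in Beta, Eta, Gamma, and Zeta only — synapomorphy for {Beta, Eta, Gamma, Zeta}.
II: derived state '0' in Beta, Gamma, and Zeta only — synapomorphy for {Beta, Gamma, Zeta}.
Only Beta, Delta, Eta, Gamma, and Zeta show the derived state '1' for III, supporting them as a clade.
Only Gamma and Zeta show the derived state '1' for IV, supporting them as a clade.
All ingroup taxa share the derived state '1' for V; it defines the ingroup but does not resolve relationships within it.
VI (derived state '0') is unique to Delta (autapomorphy; uninformative for grouping).
VII (derived state '0') is unique to Beta (autapomorphy; uninformative for grouping).
Most parsimonious ingroup topology: (Epsilon,(Delta,(Eta,((Zeta,Gamma),Beta)))).
Changes per character on this tree: I: 1; II: 1; III: 1; IV: 1; V: 1; VI: 1; VII: 1.
Total = 7.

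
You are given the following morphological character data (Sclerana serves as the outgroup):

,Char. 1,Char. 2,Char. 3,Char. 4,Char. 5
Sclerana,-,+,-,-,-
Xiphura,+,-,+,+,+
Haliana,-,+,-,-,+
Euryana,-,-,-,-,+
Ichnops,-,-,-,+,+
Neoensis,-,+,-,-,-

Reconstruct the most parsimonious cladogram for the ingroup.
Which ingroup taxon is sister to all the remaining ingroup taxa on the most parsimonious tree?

Character polarity is set by the outgroup: the derived state is whichever differs from the outgroup's state, so for Char. 2 the derived state is '-', and for the remaining characters it is '+'.
Char. 1 (derived state '+') is unique to Xiphura (autapomorphy; uninformative for grouping).
Only Euryana, Ichnops, and Xiphura show the derived state '-' for Char. 2, supporting them as a clade.
Char. 3: derived state '+' in Xiphura only — an autapomorphy, so it tells us nothing about relationships among taxa.
Only Ichnops and Xiphura show the derived state '+' for Char. 4, supporting them as a clade.
Char. 5: derived state '+' in Euryana, Haliana, Ichnops, and Xiphura only — synapomorphy for {Euryana, Haliana, Ichnops, Xiphura}.
Most parsimonious ingroup topology: ((((Xiphura,Ichnops),Euryana),Haliana),Neoensis).
Neoensis is sister to the clade containing all other ingroup taxa, so it is the earliest-diverging (most basal) ingroup lineage.

Neoensis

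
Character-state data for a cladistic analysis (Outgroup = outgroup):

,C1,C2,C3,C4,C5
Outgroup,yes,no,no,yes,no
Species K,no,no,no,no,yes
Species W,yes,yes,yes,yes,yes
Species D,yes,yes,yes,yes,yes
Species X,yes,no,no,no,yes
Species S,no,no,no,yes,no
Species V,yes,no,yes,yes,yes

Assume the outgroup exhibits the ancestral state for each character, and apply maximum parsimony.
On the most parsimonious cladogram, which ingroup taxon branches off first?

Character polarity is set by the outgroup: the derived state is whichever differs from the outgroup's state, so for C1, C4 the derived state is 'no', and for the remaining characters it is 'yes'.
C1 groups Species K and Species S, which is incompatible with the clades supported by the remaining characters; treating it as convergent (homoplasy) costs fewer steps than any alternative tree.
C2 (derived state 'yes') is shared by Species D and Species W — a synapomorphy uniting that clade.
C3 (derived state 'yes') is shared by Species D, Species V, and Species W — a synapomorphy uniting that clade.
Only Species K and Species X show the derived state 'no' for C4, supporting them as a clade.
Only Species D, Species K, Species V, Species W, and Species X show the derived state 'yes' for C5, supporting them as a clade.
Most parsimonious ingroup topology: (((Species K,Species X),((Species W,Species D),Species V)),Species S).
Species S is sister to the clade containing all other ingroup taxa, so it is the earliest-diverging (most basal) ingroup lineage.

Species S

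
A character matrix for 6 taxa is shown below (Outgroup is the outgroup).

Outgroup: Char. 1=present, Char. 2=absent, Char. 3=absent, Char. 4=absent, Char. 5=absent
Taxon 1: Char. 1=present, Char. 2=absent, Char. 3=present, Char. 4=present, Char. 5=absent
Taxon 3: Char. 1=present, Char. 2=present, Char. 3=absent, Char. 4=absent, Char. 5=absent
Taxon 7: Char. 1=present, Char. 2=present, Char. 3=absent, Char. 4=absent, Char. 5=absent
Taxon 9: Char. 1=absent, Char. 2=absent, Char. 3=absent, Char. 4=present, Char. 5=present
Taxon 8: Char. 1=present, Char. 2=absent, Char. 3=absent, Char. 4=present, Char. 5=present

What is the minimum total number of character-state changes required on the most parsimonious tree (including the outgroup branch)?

Character polarity is set by the outgroup: the derived state is whichever differs from the outgroup's state, so for Char. 1 the derived state is 'absent', and for the remaining characters it is 'present'.
Char. 1: derived state 'absent' in Taxon 9 only — an autapomorphy, so it tells us nothing about relationships among taxa.
Only Taxon 3 and Taxon 7 show the derived state 'present' for Char. 2, supporting them as a clade.
Char. 3: derived state 'present' in Taxon 1 only — an autapomorphy, so it tells us nothing about relationships among taxa.
Only Taxon 1, Taxon 8, and Taxon 9 show the derived state 'present' for Char. 4, supporting them as a clade.
Only Taxon 8 and Taxon 9 show the derived state 'present' for Char. 5, supporting them as a clade.
Most parsimonious ingroup topology: ((Taxon 1,(Taxon 9,Taxon 8)),(Taxon 3,Taxon 7)).
Changes per character on this tree: Char. 1: 1; Char. 2: 1; Char. 3: 1; Char. 4: 1; Char. 5: 1.
Total = 5.

5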